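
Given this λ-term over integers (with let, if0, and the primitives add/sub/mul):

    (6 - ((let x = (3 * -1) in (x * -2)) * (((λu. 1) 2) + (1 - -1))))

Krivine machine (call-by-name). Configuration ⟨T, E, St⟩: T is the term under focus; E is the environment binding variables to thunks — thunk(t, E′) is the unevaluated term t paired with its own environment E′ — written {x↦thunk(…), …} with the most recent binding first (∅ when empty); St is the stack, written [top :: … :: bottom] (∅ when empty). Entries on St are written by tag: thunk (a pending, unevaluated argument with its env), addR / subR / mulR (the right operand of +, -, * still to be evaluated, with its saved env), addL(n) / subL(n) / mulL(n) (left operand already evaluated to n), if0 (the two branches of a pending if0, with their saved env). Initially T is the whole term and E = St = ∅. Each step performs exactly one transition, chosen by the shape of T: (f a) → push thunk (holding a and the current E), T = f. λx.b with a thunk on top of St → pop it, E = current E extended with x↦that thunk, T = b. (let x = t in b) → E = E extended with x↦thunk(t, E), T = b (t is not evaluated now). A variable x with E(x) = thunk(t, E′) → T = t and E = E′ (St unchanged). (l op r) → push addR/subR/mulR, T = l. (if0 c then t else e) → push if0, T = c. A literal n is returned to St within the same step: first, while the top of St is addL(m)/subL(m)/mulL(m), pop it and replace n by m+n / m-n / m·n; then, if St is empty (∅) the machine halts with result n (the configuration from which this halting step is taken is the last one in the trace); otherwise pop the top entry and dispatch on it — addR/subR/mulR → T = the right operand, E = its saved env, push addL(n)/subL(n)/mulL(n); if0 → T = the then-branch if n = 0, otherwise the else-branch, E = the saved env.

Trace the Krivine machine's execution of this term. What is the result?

Answer: -12

Execution trace:
t=0: <T=(6 - ((let x = (3 * -1) in (x * -2)) * (((λu. 1) 2) + (1 - -1)))), E=∅, St=∅>
t=1: <T=6, E=∅, St=[subR]>
t=2: <T=((let x = (3 * -1) in (x * -2)) * (((λu. 1) 2) + (1 - -1))), E=∅, St=[subL(6)]>
t=3: <T=(let x = (3 * -1) in (x * -2)), E=∅, St=[mulR :: subL(6)]>
t=4: <T=(x * -2), E={x↦thunk((3 * -1), ∅)}, St=[mulR :: subL(6)]>
t=5: <T=x, E={x↦thunk((3 * -1), ∅)}, St=[mulR :: mulR :: subL(6)]>
t=6: <T=(3 * -1), E=∅, St=[mulR :: mulR :: subL(6)]>
t=7: <T=3, E=∅, St=[mulR :: mulR :: mulR :: subL(6)]>
t=8: <T=-1, E=∅, St=[mulL(3) :: mulR :: mulR :: subL(6)]>
t=9: <T=-2, E={x↦thunk((3 * -1), ∅)}, St=[mulL(-3) :: mulR :: subL(6)]>
t=10: <T=(((λu. 1) 2) + (1 - -1)), E=∅, St=[mulL(6) :: subL(6)]>
t=11: <T=((λu. 1) 2), E=∅, St=[addR :: mulL(6) :: subL(6)]>
t=12: <T=(λu. 1), E=∅, St=[thunk :: addR :: mulL(6) :: subL(6)]>
t=13: <T=1, E={u↦thunk(2, ∅)}, St=[addR :: mulL(6) :: subL(6)]>
t=14: <T=(1 - -1), E=∅, St=[addL(1) :: mulL(6) :: subL(6)]>
t=15: <T=1, E=∅, St=[subR :: addL(1) :: mulL(6) :: subL(6)]>
t=16: <T=-1, E=∅, St=[subL(1) :: addL(1) :: mulL(6) :: subL(6)]>
→ final value -12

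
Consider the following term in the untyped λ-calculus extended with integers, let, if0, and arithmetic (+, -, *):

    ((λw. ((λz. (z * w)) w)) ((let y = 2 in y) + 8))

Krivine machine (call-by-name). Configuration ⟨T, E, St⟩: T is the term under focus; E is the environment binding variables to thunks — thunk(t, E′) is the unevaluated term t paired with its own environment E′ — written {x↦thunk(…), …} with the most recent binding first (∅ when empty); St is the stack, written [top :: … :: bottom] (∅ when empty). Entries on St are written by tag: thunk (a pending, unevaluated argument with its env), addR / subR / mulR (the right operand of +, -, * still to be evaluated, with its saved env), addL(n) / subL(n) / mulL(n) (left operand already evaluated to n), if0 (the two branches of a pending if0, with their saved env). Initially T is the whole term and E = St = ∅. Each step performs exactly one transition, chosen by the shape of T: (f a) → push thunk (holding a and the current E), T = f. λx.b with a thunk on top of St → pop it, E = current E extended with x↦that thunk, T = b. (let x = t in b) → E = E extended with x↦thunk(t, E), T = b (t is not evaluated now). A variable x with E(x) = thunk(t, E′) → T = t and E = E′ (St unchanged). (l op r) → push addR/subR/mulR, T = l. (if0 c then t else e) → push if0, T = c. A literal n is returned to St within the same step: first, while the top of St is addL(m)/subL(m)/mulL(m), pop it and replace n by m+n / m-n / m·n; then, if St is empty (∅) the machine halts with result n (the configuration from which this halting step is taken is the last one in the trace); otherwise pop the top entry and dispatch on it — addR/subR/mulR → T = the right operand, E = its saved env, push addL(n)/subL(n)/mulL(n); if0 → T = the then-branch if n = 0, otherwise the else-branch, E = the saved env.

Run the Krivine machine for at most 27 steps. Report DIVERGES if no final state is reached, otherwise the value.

Answer: 100

Derivation:
step 0: <T=((λw. ((λz. (z * w)) w)) ((let y = 2 in y) + 8)), E=∅, St=∅>
step 1: <T=(λw. ((λz. (z * w)) w)), E=∅, St=[thunk]>
step 2: <T=((λz. (z * w)) w), E={w↦thunk(((let y = 2 in y) + 8), ∅)}, St=∅>
step 3: <T=(λz. (z * w)), E={w↦thunk(((let y = 2 in y) + 8), ∅)}, St=[thunk]>
step 4: <T=(z * w), E={z↦thunk(w, {w↦thunk(((let y = 2 in y) + 8), ∅)}), w↦thunk(((let y = 2 in y) + 8), ∅)}, St=∅>
step 5: <T=z, E={z↦thunk(w, {w↦thunk(((let y = 2 in y) + 8), ∅)}), w↦thunk(((let y = 2 in y) + 8), ∅)}, St=[mulR]>
step 6: <T=w, E={w↦thunk(((let y = 2 in y) + 8), ∅)}, St=[mulR]>
step 7: <T=((let y = 2 in y) + 8), E=∅, St=[mulR]>
step 8: <T=(let y = 2 in y), E=∅, St=[addR :: mulR]>
step 9: <T=y, E={y↦thunk(2, ∅)}, St=[addR :: mulR]>
step 10: <T=2, E=∅, St=[addR :: mulR]>
step 11: <T=8, E=∅, St=[addL(2) :: mulR]>
step 12: <T=w, E={z↦thunk(w, {w↦thunk(((let y = 2 in y) + 8), ∅)}), w↦thunk(((let y = 2 in y) + 8), ∅)}, St=[mulL(10)]>
step 13: <T=((let y = 2 in y) + 8), E=∅, St=[mulL(10)]>
step 14: <T=(let y = 2 in y), E=∅, St=[addR :: mulL(10)]>
step 15: <T=y, E={y↦thunk(2, ∅)}, St=[addR :: mulL(10)]>
step 16: <T=2, E=∅, St=[addR :: mulL(10)]>
step 17: <T=8, E=∅, St=[addL(2) :: mulL(10)]>
→ final value 100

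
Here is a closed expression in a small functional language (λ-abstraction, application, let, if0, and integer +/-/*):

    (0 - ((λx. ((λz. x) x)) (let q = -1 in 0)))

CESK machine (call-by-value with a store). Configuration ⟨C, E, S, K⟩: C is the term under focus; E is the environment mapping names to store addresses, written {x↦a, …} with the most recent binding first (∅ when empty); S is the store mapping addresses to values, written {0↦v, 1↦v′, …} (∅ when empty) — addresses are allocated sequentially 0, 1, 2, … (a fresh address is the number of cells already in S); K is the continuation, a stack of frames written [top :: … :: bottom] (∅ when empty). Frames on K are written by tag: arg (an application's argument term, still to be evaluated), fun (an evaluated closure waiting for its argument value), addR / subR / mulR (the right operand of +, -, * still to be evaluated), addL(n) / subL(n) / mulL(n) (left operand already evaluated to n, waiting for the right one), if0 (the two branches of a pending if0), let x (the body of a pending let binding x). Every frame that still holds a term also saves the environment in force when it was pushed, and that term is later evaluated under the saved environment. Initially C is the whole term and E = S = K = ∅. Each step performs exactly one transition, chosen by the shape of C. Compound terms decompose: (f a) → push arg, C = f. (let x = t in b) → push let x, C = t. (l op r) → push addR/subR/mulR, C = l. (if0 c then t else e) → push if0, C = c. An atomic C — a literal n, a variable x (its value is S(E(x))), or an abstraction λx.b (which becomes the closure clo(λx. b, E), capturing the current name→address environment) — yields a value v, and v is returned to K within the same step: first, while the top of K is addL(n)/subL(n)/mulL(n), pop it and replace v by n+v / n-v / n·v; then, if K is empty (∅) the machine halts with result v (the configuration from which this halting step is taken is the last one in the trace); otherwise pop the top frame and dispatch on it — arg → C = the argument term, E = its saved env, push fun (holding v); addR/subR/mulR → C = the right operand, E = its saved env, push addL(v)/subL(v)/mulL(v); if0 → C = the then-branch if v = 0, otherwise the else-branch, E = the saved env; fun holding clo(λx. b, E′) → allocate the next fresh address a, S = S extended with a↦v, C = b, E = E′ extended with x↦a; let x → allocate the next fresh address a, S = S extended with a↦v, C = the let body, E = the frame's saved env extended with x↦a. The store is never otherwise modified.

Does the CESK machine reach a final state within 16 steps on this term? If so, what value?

0. <C=(0 - ((λx. ((λz. x) x)) (let q = -1 in 0))), E=∅, S=∅, K=∅>
1. <C=0, E=∅, S=∅, K=[subR]>
2. <C=((λx. ((λz. x) x)) (let q = -1 in 0)), E=∅, S=∅, K=[subL(0)]>
3. <C=(λx. ((λz. x) x)), E=∅, S=∅, K=[arg :: subL(0)]>
4. <C=(let q = -1 in 0), E=∅, S=∅, K=[fun :: subL(0)]>
5. <C=-1, E=∅, S=∅, K=[let q :: fun :: subL(0)]>
6. <C=0, E={q↦0}, S={0↦-1}, K=[fun :: subL(0)]>
7. <C=((λz. x) x), E={x↦1}, S={0↦-1, 1↦0}, K=[subL(0)]>
8. <C=(λz. x), E={x↦1}, S={0↦-1, 1↦0}, K=[arg :: subL(0)]>
9. <C=x, E={x↦1}, S={0↦-1, 1↦0}, K=[fun :: subL(0)]>
10. <C=x, E={z↦2, x↦1}, S={0↦-1, 1↦0, 2↦0}, K=[subL(0)]>
→ final value 0

Answer: 0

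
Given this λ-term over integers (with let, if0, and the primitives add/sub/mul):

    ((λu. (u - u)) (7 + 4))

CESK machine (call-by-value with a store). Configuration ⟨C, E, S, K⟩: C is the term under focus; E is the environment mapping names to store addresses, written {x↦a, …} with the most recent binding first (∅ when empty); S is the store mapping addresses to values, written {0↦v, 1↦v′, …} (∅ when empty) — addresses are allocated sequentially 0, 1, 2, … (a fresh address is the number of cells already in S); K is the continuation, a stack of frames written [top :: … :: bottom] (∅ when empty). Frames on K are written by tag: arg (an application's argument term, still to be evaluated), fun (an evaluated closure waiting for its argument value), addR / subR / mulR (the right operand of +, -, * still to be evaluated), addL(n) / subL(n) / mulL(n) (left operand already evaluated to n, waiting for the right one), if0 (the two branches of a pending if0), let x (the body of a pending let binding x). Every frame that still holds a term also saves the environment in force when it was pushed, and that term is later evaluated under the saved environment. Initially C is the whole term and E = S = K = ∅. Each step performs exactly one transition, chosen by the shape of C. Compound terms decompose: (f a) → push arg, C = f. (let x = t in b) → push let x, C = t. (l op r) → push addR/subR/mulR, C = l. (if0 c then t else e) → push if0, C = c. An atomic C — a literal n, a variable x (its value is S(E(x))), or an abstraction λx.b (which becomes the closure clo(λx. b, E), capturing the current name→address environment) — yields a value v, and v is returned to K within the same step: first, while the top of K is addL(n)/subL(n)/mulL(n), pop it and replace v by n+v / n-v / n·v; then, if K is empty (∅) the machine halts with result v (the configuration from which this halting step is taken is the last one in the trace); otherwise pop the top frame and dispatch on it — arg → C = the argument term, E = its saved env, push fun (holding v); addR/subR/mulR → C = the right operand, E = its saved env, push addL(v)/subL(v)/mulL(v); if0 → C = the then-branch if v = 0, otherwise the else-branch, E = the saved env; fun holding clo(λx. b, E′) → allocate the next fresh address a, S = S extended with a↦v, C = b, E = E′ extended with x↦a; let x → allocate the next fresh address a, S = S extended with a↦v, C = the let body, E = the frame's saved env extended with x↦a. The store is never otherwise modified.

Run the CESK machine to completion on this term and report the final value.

0. <C=((λu. (u - u)) (7 + 4)), E=∅, S=∅, K=∅>
1. <C=(λu. (u - u)), E=∅, S=∅, K=[arg]>
2. <C=(7 + 4), E=∅, S=∅, K=[fun]>
3. <C=7, E=∅, S=∅, K=[addR :: fun]>
4. <C=4, E=∅, S=∅, K=[addL(7) :: fun]>
5. <C=(u - u), E={u↦0}, S={0↦11}, K=∅>
6. <C=u, E={u↦0}, S={0↦11}, K=[subR]>
7. <C=u, E={u↦0}, S={0↦11}, K=[subL(11)]>
→ final value 0

Answer: 0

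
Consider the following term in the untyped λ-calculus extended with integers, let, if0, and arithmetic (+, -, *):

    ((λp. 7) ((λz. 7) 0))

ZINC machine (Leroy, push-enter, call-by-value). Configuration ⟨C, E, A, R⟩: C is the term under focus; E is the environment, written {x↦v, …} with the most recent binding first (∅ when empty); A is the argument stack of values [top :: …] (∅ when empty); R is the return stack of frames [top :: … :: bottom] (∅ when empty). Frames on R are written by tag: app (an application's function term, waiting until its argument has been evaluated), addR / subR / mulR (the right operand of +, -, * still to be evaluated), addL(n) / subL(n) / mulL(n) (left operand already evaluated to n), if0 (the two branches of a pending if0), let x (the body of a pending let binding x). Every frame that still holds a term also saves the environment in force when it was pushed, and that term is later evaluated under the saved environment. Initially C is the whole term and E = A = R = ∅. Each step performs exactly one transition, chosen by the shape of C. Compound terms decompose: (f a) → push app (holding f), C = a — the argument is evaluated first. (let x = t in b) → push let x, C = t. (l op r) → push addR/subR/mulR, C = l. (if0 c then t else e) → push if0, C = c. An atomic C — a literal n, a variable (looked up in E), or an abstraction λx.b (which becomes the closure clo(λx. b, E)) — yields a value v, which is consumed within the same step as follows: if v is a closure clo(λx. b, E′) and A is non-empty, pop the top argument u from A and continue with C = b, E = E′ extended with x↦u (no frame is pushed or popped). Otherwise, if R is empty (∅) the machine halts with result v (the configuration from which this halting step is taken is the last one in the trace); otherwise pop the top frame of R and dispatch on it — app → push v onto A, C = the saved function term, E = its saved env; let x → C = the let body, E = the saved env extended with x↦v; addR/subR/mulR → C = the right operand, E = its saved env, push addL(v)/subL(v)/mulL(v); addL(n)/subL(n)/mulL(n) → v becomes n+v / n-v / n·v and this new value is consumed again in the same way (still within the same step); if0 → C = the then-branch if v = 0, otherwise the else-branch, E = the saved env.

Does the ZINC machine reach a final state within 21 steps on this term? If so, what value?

Answer: 7

Execution trace:
t=0: <C=((λp. 7) ((λz. 7) 0)), E=∅, A=∅, R=∅>
t=1: <C=((λz. 7) 0), E=∅, A=∅, R=[app]>
t=2: <C=0, E=∅, A=∅, R=[app :: app]>
t=3: <C=(λz. 7), E=∅, A=[0], R=[app]>
t=4: <C=7, E={z↦0}, A=∅, R=[app]>
t=5: <C=(λp. 7), E=∅, A=[7], R=∅>
t=6: <C=7, E={p↦7}, A=∅, R=∅>
→ final value 7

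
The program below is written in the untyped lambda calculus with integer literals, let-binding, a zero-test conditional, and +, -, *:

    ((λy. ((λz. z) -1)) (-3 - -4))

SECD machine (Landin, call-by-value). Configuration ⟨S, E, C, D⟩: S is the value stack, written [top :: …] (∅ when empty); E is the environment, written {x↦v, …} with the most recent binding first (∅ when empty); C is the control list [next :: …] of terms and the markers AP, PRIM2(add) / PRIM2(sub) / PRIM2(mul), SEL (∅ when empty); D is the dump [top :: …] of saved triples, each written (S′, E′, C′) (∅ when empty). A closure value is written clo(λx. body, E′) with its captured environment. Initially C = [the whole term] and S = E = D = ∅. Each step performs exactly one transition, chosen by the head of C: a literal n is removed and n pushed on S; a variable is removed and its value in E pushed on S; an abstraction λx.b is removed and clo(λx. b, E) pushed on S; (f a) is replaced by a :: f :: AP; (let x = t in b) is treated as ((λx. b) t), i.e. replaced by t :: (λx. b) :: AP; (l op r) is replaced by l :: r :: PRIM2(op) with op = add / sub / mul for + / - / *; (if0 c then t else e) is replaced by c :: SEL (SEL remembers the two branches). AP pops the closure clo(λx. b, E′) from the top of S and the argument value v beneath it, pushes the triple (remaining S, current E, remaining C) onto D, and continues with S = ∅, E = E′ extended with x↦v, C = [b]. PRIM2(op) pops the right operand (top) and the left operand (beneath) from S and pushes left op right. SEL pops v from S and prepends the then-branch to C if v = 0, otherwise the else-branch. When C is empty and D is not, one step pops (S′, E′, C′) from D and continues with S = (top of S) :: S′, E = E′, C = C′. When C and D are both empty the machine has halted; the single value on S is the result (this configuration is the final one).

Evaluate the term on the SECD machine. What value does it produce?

step 0: <S=∅, E=∅, C=[((λy. ((λz. z) -1)) (-3 - -4))], D=∅>
step 1: <S=∅, E=∅, C=[(-3 - -4) :: (λy. ((λz. z) -1)) :: AP], D=∅>
step 2: <S=∅, E=∅, C=[-3 :: -4 :: PRIM2(sub) :: (λy. ((λz. z) -1)) :: AP], D=∅>
step 3: <S=[-3], E=∅, C=[-4 :: PRIM2(sub) :: (λy. ((λz. z) -1)) :: AP], D=∅>
step 4: <S=[-4 :: -3], E=∅, C=[PRIM2(sub) :: (λy. ((λz. z) -1)) :: AP], D=∅>
step 5: <S=[1], E=∅, C=[(λy. ((λz. z) -1)) :: AP], D=∅>
step 6: <S=[clo(λy. ((λz. z) -1), ∅) :: 1], E=∅, C=[AP], D=∅>
step 7: <S=∅, E={y↦1}, C=[((λz. z) -1)], D=[(∅, ∅, ∅)]>
step 8: <S=∅, E={y↦1}, C=[-1 :: (λz. z) :: AP], D=[(∅, ∅, ∅)]>
step 9: <S=[-1], E={y↦1}, C=[(λz. z) :: AP], D=[(∅, ∅, ∅)]>
step 10: <S=[clo(λz. z, {y↦1}) :: -1], E={y↦1}, C=[AP], D=[(∅, ∅, ∅)]>
step 11: <S=∅, E={z↦-1, y↦1}, C=[z], D=[(∅, {y↦1}, ∅) :: (∅, ∅, ∅)]>
step 12: <S=[-1], E={z↦-1, y↦1}, C=∅, D=[(∅, {y↦1}, ∅) :: (∅, ∅, ∅)]>
step 13: <S=[-1], E={y↦1}, C=∅, D=[(∅, ∅, ∅)]>
step 14: <S=[-1], E=∅, C=∅, D=∅>
→ final value -1

Answer: -1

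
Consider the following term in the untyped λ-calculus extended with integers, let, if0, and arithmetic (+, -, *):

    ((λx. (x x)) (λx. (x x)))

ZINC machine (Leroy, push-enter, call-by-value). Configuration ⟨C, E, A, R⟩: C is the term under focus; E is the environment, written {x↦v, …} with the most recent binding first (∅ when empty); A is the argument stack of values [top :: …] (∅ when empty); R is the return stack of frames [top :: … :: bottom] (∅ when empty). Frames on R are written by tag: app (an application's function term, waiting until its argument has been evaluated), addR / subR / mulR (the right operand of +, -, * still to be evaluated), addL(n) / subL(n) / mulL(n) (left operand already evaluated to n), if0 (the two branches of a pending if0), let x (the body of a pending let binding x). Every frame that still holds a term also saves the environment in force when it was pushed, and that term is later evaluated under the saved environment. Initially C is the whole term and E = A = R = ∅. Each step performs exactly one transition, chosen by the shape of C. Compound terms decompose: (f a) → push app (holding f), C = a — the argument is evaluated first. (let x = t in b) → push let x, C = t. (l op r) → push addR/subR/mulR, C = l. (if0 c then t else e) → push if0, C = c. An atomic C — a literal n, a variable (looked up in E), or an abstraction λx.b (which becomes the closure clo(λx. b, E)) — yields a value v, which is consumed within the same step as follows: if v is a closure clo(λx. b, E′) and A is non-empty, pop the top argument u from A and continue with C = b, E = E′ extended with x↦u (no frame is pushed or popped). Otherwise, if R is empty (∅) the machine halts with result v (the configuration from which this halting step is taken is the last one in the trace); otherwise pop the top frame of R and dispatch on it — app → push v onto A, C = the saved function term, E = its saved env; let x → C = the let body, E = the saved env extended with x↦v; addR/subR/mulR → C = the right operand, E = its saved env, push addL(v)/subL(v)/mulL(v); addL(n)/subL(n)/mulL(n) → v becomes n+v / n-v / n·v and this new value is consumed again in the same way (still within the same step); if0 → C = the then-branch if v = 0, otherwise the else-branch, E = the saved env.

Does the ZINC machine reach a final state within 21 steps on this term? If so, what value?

[0] [C=((λx. (x x)) (λx. (x x))) | E=∅ | A=∅ | R=∅]
[1] [C=(λx. (x x)) | E=∅ | A=∅ | R=[app]]
[2] [C=(λx. (x x)) | E=∅ | A=[clo(λx. (x x), ∅)] | R=∅]
[3] [C=(x x) | E={x↦clo(λx. (x x), ∅)} | A=∅ | R=∅]
[4] [C=x | E={x↦clo(λx. (x x), ∅)} | A=∅ | R=[app]]
[5] [C=x | E={x↦clo(λx. (x x), ∅)} | A=[clo(λx. (x x), ∅)] | R=∅]
… configuration repeats with period 3 (steps 3–5 recur indefinitely) …

Answer: DIVERGES (no final state within 21 steps)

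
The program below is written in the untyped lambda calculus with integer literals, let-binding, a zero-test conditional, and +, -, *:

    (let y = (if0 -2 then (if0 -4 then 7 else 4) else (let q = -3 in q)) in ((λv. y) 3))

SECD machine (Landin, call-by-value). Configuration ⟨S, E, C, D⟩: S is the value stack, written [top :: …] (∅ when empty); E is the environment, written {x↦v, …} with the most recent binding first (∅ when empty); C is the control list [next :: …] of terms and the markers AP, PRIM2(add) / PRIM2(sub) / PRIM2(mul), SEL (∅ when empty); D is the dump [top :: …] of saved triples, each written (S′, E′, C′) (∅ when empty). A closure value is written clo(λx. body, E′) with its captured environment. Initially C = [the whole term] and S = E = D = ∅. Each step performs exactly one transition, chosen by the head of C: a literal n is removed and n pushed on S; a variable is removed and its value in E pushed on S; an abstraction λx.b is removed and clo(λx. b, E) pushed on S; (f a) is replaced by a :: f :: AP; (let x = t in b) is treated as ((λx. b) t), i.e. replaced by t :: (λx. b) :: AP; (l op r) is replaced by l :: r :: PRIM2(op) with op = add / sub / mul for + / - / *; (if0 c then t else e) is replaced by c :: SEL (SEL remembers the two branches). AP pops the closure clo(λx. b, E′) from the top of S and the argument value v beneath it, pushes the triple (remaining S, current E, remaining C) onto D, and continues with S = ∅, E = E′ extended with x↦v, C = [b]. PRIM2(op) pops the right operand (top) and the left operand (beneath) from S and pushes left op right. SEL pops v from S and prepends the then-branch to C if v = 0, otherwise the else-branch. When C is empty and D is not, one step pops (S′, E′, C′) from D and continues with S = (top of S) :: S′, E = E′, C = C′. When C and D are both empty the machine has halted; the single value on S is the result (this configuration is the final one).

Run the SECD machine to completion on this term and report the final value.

t=0: [S=∅ | E=∅ | C=[(let y = (if0 -2 then (if0 -4 then 7 else 4) else (let q = -3 in q)) in ((λv. y) 3))] | D=∅]
t=1: [S=∅ | E=∅ | C=[(if0 -2 then (if0 -4 then 7 else 4) else (let q = -3 in q)) :: (λy. ((λv. y) 3)) :: AP] | D=∅]
t=2: [S=∅ | E=∅ | C=[-2 :: SEL :: (λy. ((λv. y) 3)) :: AP] | D=∅]
t=3: [S=[-2] | E=∅ | C=[SEL :: (λy. ((λv. y) 3)) :: AP] | D=∅]
t=4: [S=∅ | E=∅ | C=[(let q = -3 in q) :: (λy. ((λv. y) 3)) :: AP] | D=∅]
t=5: [S=∅ | E=∅ | C=[-3 :: (λq. q) :: AP :: (λy. ((λv. y) 3)) :: AP] | D=∅]
t=6: [S=[-3] | E=∅ | C=[(λq. q) :: AP :: (λy. ((λv. y) 3)) :: AP] | D=∅]
t=7: [S=[clo(λq. q, ∅) :: -3] | E=∅ | C=[AP :: (λy. ((λv. y) 3)) :: AP] | D=∅]
t=8: [S=∅ | E={q↦-3} | C=[q] | D=[(∅, ∅, [(λy. ((λv. y) 3)) :: AP])]]
t=9: [S=[-3] | E={q↦-3} | C=∅ | D=[(∅, ∅, [(λy. ((λv. y) 3)) :: AP])]]
t=10: [S=[-3] | E=∅ | C=[(λy. ((λv. y) 3)) :: AP] | D=∅]
t=11: [S=[clo(λy. ((λv. y) 3), ∅) :: -3] | E=∅ | C=[AP] | D=∅]
t=12: [S=∅ | E={y↦-3} | C=[((λv. y) 3)] | D=[(∅, ∅, ∅)]]
t=13: [S=∅ | E={y↦-3} | C=[3 :: (λv. y) :: AP] | D=[(∅, ∅, ∅)]]
t=14: [S=[3] | E={y↦-3} | C=[(λv. y) :: AP] | D=[(∅, ∅, ∅)]]
t=15: [S=[clo(λv. y, {y↦-3}) :: 3] | E={y↦-3} | C=[AP] | D=[(∅, ∅, ∅)]]
t=16: [S=∅ | E={v↦3, y↦-3} | C=[y] | D=[(∅, {y↦-3}, ∅) :: (∅, ∅, ∅)]]
t=17: [S=[-3] | E={v↦3, y↦-3} | C=∅ | D=[(∅, {y↦-3}, ∅) :: (∅, ∅, ∅)]]
t=18: [S=[-3] | E={y↦-3} | C=∅ | D=[(∅, ∅, ∅)]]
t=19: [S=[-3] | E=∅ | C=∅ | D=∅]
→ final value -3

Answer: -3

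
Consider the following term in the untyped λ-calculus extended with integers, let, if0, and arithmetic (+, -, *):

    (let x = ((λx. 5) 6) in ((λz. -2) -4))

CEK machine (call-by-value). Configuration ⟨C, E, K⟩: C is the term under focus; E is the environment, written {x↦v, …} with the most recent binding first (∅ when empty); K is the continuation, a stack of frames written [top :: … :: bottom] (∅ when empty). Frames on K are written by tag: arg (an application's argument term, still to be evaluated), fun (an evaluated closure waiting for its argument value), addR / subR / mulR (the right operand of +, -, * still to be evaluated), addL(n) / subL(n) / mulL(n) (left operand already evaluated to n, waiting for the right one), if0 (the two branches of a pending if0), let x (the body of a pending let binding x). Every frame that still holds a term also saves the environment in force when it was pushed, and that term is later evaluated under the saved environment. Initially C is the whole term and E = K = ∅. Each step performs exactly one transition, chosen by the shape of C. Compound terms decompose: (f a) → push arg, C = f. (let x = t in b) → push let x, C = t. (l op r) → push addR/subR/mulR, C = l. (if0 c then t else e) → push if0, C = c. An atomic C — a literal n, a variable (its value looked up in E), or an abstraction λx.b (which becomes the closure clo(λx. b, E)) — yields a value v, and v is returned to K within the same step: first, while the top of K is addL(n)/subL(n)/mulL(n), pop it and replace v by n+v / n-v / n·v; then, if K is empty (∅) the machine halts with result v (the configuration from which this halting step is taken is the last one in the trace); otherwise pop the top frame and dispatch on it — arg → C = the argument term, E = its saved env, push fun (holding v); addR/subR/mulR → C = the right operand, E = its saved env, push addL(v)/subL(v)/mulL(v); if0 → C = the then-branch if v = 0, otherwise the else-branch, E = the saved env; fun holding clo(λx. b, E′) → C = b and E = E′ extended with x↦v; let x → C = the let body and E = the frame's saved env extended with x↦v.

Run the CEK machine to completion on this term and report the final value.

Answer: -2

Derivation:
0. [C=(let x = ((λx. 5) 6) in ((λz. -2) -4)) | E=∅ | K=∅]
1. [C=((λx. 5) 6) | E=∅ | K=[let x]]
2. [C=(λx. 5) | E=∅ | K=[arg :: let x]]
3. [C=6 | E=∅ | K=[fun :: let x]]
4. [C=5 | E={x↦6} | K=[let x]]
5. [C=((λz. -2) -4) | E={x↦5} | K=∅]
6. [C=(λz. -2) | E={x↦5} | K=[arg]]
7. [C=-4 | E={x↦5} | K=[fun]]
8. [C=-2 | E={z↦-4, x↦5} | K=∅]
→ final value -2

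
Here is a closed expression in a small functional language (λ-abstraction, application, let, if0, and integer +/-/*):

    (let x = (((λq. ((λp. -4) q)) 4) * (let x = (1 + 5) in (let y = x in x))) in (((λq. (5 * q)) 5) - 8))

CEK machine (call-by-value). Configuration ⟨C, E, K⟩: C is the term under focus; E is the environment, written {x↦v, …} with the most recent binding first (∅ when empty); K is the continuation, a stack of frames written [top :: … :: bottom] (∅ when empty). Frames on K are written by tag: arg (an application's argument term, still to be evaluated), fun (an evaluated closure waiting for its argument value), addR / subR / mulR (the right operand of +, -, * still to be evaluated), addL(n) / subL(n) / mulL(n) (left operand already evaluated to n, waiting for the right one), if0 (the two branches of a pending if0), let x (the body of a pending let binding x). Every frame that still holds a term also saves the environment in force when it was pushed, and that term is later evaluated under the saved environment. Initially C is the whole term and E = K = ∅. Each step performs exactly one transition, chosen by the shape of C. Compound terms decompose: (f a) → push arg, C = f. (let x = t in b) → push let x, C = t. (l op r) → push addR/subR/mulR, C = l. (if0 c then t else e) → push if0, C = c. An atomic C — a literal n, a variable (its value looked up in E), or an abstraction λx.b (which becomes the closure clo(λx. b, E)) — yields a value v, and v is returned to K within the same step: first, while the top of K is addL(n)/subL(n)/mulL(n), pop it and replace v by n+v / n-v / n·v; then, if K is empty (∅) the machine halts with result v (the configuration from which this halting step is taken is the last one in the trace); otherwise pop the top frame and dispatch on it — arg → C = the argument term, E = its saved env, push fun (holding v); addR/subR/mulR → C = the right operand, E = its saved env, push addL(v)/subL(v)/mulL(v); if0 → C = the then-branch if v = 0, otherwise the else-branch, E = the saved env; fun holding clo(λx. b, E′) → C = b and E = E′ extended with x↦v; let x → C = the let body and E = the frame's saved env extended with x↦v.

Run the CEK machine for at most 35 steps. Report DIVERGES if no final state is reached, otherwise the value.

[0] <C=(let x = (((λq. ((λp. -4) q)) 4) * (let x = (1 + 5) in (let y = x in x))) in (((λq. (5 * q)) 5) - 8)), E=∅, K=∅>
[1] <C=(((λq. ((λp. -4) q)) 4) * (let x = (1 + 5) in (let y = x in x))), E=∅, K=[let x]>
[2] <C=((λq. ((λp. -4) q)) 4), E=∅, K=[mulR :: let x]>
[3] <C=(λq. ((λp. -4) q)), E=∅, K=[arg :: mulR :: let x]>
[4] <C=4, E=∅, K=[fun :: mulR :: let x]>
[5] <C=((λp. -4) q), E={q↦4}, K=[mulR :: let x]>
[6] <C=(λp. -4), E={q↦4}, K=[arg :: mulR :: let x]>
[7] <C=q, E={q↦4}, K=[fun :: mulR :: let x]>
[8] <C=-4, E={p↦4, q↦4}, K=[mulR :: let x]>
[9] <C=(let x = (1 + 5) in (let y = x in x)), E=∅, K=[mulL(-4) :: let x]>
[10] <C=(1 + 5), E=∅, K=[let x :: mulL(-4) :: let x]>
[11] <C=1, E=∅, K=[addR :: let x :: mulL(-4) :: let x]>
[12] <C=5, E=∅, K=[addL(1) :: let x :: mulL(-4) :: let x]>
[13] <C=(let y = x in x), E={x↦6}, K=[mulL(-4) :: let x]>
[14] <C=x, E={x↦6}, K=[let y :: mulL(-4) :: let x]>
[15] <C=x, E={y↦6, x↦6}, K=[mulL(-4) :: let x]>
[16] <C=(((λq. (5 * q)) 5) - 8), E={x↦-24}, K=∅>
[17] <C=((λq. (5 * q)) 5), E={x↦-24}, K=[subR]>
[18] <C=(λq. (5 * q)), E={x↦-24}, K=[arg :: subR]>
[19] <C=5, E={x↦-24}, K=[fun :: subR]>
[20] <C=(5 * q), E={q↦5, x↦-24}, K=[subR]>
[21] <C=5, E={q↦5, x↦-24}, K=[mulR :: subR]>
[22] <C=q, E={q↦5, x↦-24}, K=[mulL(5) :: subR]>
[23] <C=8, E={x↦-24}, K=[subL(25)]>
→ final value 17

Answer: 17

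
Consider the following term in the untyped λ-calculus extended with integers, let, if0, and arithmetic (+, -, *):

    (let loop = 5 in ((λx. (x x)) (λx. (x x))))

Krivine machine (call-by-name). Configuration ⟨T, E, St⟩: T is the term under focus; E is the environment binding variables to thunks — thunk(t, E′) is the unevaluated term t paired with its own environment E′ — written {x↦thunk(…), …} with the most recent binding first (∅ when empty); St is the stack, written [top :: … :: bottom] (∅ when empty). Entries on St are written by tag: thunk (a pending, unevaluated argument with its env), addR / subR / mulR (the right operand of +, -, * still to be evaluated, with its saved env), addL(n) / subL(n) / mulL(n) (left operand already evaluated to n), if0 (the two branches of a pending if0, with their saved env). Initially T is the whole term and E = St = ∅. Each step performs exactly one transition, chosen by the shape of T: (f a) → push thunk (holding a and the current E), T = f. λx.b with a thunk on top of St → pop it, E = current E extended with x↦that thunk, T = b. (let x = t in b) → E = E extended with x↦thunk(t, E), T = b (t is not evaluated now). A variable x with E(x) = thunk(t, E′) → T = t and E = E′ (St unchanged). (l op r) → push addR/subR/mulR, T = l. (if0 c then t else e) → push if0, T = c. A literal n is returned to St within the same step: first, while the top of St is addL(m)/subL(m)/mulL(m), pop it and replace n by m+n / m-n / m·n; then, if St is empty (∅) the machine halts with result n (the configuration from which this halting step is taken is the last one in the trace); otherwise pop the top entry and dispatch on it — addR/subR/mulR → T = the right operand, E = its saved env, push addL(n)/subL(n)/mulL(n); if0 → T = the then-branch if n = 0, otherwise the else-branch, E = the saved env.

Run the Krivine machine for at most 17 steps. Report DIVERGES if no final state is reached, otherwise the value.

Answer: DIVERGES (no final state within 17 steps)

Derivation:
step 0: [T=(let loop = 5 in ((λx. (x x)) (λx. (x x)))) | E=∅ | St=∅]
step 1: [T=((λx. (x x)) (λx. (x x))) | E={loop↦thunk(5, ∅)} | St=∅]
step 2: [T=(λx. (x x)) | E={loop↦thunk(5, ∅)} | St=[thunk]]
step 3: [T=(x x) | E={x↦thunk((λx. (x x)), {loop↦thunk(5, ∅)}), loop↦thunk(5, ∅)} | St=∅]
step 4: [T=x | E={x↦thunk((λx. (x x)), {loop↦thunk(5, ∅)}), loop↦thunk(5, ∅)} | St=[thunk]]
step 5: [T=(λx. (x x)) | E={loop↦thunk(5, ∅)} | St=[thunk]]
step 6: [T=(x x) | E={x↦thunk(x, {x↦thunk((λx. (x x)), {loop↦thunk(5, ∅)}), loop↦thunk(5, ∅)}), loop↦thunk(5, ∅)} | St=∅]
step 7: [T=x | E={x↦thunk(x, {x↦thunk((λx. (x x)), {loop↦thunk(5, ∅)}), loop↦thunk(5, ∅)}), loop↦thunk(5, ∅)} | St=[thunk]]
step 8: [T=x | E={x↦thunk((λx. (x x)), {loop↦thunk(5, ∅)}), loop↦thunk(5, ∅)} | St=[thunk]]
step 9: [T=(λx. (x x)) | E={loop↦thunk(5, ∅)} | St=[thunk]]
step 10: [T=(x x) | E={x↦thunk(x, {x↦thunk(x, {x↦thunk((λx. (x x)), {loop↦thunk(5, ∅)}), loop↦thunk(5, ∅)}), loop↦thunk(5, ∅)}), loop↦thunk(5, ∅)} | St=∅]
step 11: [T=x | E={x↦thunk(x, {x↦thunk(x, {x↦thunk((λx. (x x)), {loop↦thunk(5, ∅)}), loop↦thunk(5, ∅)}), loop↦thunk(5, ∅)}), loop↦thunk(5, ∅)} | St=[thunk]]
step 12: [T=x | E={x↦thunk(x, {x↦thunk((λx. (x x)), {loop↦thunk(5, ∅)}), loop↦thunk(5, ∅)}), loop↦thunk(5, ∅)} | St=[thunk]]
step 13: [T=x | E={x↦thunk((λx. (x x)), {loop↦thunk(5, ∅)}), loop↦thunk(5, ∅)} | St=[thunk]]
step 14: [T=(λx. (x x)) | E={loop↦thunk(5, ∅)} | St=[thunk]]
step 15: [T=(x x) | E={x↦thunk(x, {x↦thunk(x, {x↦thunk(x, {x↦thunk((λx. (x x)), {loop↦thunk(5, ∅)}), loop↦thunk(5, ∅)}), loop↦thunk(5, ∅)}), loop↦thunk(5, ∅)}), loop↦thunk(5, ∅)} | St=∅]
step 16: [T=x | E={x↦thunk(x, {x↦thunk(x, {x↦thunk(x, {x↦thunk((λx. (x x)), {loop↦thunk(5, ∅)}), loop↦thunk(5, ∅)}), loop↦thunk(5, ∅)}), loop↦thunk(5, ∅)}), loop↦thunk(5, ∅)} | St=[thunk]]
step 17: [T=x | E={x↦thunk(x, {x↦thunk(x, {x↦thunk((λx. (x x)), {loop↦thunk(5, ∅)}), loop↦thunk(5, ∅)}), loop↦thunk(5, ∅)}), loop↦thunk(5, ∅)} | St=[thunk]]
→ 17 transitions taken and the configuration is still not final: no result within 17 steps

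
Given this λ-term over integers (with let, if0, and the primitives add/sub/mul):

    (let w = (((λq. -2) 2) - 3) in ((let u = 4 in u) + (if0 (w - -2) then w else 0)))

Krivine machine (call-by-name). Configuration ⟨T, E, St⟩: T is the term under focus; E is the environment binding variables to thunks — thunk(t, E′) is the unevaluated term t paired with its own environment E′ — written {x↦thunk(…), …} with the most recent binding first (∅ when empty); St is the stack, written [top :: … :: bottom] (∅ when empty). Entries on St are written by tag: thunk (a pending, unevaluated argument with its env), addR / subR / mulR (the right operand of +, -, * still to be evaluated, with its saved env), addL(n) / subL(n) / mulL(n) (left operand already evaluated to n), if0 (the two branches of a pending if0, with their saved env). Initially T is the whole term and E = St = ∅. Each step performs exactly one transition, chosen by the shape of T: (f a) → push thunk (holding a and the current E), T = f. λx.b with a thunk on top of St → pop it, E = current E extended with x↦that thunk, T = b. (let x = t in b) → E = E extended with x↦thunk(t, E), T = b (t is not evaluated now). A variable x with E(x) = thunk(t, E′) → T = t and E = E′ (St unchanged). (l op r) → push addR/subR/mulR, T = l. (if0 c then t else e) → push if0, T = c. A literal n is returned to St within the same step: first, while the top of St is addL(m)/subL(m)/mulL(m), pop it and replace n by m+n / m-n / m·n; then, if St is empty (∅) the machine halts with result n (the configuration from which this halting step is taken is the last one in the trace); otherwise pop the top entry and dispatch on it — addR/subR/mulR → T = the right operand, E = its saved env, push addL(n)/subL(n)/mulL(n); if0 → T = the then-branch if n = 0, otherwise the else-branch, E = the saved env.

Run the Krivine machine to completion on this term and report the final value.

Answer: 4

Execution trace:
t=0: ⟨T=(let w = (((λq. -2) 2) - 3) in ((let u = 4 in u) + (if0 (w - -2) then w else 0))); E=∅; St=∅⟩
t=1: ⟨T=((let u = 4 in u) + (if0 (w - -2) then w else 0)); E={w↦thunk((((λq. -2) 2) - 3), ∅)}; St=∅⟩
t=2: ⟨T=(let u = 4 in u); E={w↦thunk((((λq. -2) 2) - 3), ∅)}; St=[addR]⟩
t=3: ⟨T=u; E={u↦thunk(4, {w↦thunk((((λq. -2) 2) - 3), ∅)}), w↦thunk((((λq. -2) 2) - 3), ∅)}; St=[addR]⟩
t=4: ⟨T=4; E={w↦thunk((((λq. -2) 2) - 3), ∅)}; St=[addR]⟩
t=5: ⟨T=(if0 (w - -2) then w else 0); E={w↦thunk((((λq. -2) 2) - 3), ∅)}; St=[addL(4)]⟩
t=6: ⟨T=(w - -2); E={w↦thunk((((λq. -2) 2) - 3), ∅)}; St=[if0 :: addL(4)]⟩
t=7: ⟨T=w; E={w↦thunk((((λq. -2) 2) - 3), ∅)}; St=[subR :: if0 :: addL(4)]⟩
t=8: ⟨T=(((λq. -2) 2) - 3); E=∅; St=[subR :: if0 :: addL(4)]⟩
t=9: ⟨T=((λq. -2) 2); E=∅; St=[subR :: subR :: if0 :: addL(4)]⟩
t=10: ⟨T=(λq. -2); E=∅; St=[thunk :: subR :: subR :: if0 :: addL(4)]⟩
t=11: ⟨T=-2; E={q↦thunk(2, ∅)}; St=[subR :: subR :: if0 :: addL(4)]⟩
t=12: ⟨T=3; E=∅; St=[subL(-2) :: subR :: if0 :: addL(4)]⟩
t=13: ⟨T=-2; E={w↦thunk((((λq. -2) 2) - 3), ∅)}; St=[subL(-5) :: if0 :: addL(4)]⟩
t=14: ⟨T=0; E={w↦thunk((((λq. -2) 2) - 3), ∅)}; St=[addL(4)]⟩
→ final value 4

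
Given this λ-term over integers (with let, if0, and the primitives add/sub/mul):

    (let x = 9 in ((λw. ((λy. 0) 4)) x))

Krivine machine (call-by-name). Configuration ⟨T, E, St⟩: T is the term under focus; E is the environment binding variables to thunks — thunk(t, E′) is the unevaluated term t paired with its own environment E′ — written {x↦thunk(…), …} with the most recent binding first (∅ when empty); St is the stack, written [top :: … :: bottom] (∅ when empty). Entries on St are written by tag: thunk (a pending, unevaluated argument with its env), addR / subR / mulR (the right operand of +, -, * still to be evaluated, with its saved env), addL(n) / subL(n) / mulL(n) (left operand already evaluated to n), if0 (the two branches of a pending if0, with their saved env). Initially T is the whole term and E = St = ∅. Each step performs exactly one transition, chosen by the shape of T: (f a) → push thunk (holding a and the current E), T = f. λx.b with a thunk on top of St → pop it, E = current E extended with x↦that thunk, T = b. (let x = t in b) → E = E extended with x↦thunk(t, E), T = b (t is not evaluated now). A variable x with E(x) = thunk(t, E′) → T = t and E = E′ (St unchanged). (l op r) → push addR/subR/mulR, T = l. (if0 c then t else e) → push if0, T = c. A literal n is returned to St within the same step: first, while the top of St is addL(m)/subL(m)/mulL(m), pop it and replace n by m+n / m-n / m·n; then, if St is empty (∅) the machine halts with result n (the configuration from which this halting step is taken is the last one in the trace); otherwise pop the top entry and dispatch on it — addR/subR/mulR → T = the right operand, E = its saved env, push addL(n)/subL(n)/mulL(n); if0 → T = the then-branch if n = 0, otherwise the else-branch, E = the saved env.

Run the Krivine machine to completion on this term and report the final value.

Answer: 0

Execution trace:
step 0: [T=(let x = 9 in ((λw. ((λy. 0) 4)) x)) | E=∅ | St=∅]
step 1: [T=((λw. ((λy. 0) 4)) x) | E={x↦thunk(9, ∅)} | St=∅]
step 2: [T=(λw. ((λy. 0) 4)) | E={x↦thunk(9, ∅)} | St=[thunk]]
step 3: [T=((λy. 0) 4) | E={w↦thunk(x, {x↦thunk(9, ∅)}), x↦thunk(9, ∅)} | St=∅]
step 4: [T=(λy. 0) | E={w↦thunk(x, {x↦thunk(9, ∅)}), x↦thunk(9, ∅)} | St=[thunk]]
step 5: [T=0 | E={y↦thunk(4, {w↦thunk(x, {x↦thunk(9, ∅)}), x↦thunk(9, ∅)}), w↦thunk(x, {x↦thunk(9, ∅)}), x↦thunk(9, ∅)} | St=∅]
→ final value 0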